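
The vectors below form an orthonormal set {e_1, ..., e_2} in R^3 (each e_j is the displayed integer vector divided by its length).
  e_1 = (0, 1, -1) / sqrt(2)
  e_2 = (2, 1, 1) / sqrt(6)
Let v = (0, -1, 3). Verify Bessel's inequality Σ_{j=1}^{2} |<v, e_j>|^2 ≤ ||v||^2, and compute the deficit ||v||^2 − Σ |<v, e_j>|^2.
Σ |<v, e_j>|^2 = 26/3; ||v||^2 = 10; deficit = 4/3

Write each e_j = u_j / sqrt(<u_j, u_j>) where u_j is the displayed integer vector. Then <v, e_j> = <v, u_j> / sqrt(<u_j, u_j>), so |<v, e_j>|^2 = <v, u_j>^2 / <u_j, u_j>.
Coefficients: <v, e_1> = -4/sqrt(2), <v, e_2> = 2/sqrt(6).
Square and sum: Σ |<v, e_j>|^2 = 26/3.
Compute ||v||^2 = v·v = 10.
Deficit = 10 − 26/3 = 4/3 ≥ 0, confirming Bessel's inequality. (The deficit equals ||v − Σ <v,e_j> e_j||^2, the squared distance from v to span{e_j}.)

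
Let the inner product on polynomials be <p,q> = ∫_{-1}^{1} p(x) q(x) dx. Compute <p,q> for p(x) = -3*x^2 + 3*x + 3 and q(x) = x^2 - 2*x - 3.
<p,q> = -76/5

Expand the product: p(x)·q(x) = -3*x^4 + 9*x^3 + 6*x^2 - 15*x - 9.
∫_{-1}^{1} of each monomial x^k gives [2/(k+1) if k even, 0 if k odd]. Integrating term-by-term (or equivalently evaluating the antiderivative F(x) = -3*x^5/5 + 9*x^4/4 + 2*x^3 - 15*x^2/2 - 9*x at the endpoints):
  F(1) − F(−1) = -257/20 − (47/20) = -76/5.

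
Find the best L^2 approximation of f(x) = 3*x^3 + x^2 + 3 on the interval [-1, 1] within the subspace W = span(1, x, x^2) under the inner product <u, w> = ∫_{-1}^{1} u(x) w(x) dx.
g(x) = x^2 + 9*x/5 + 3

The best approximation g ∈ W is the orthogonal projection of f onto W. Writing g = a_0 + a_1 x + a_2 x^2, the coefficients solve the normal equations G · a = b where
  G_{ij} = <φ_i, φ_j> and b_i = <f, φ_i>, with φ_0 = 1, φ_1 = x, φ_2 = x^2.
G =
  [2, 0, 2/3]
  [0, 2/3, 0]
  [2/3, 0, 2/5],
b = (20/3, 6/5, 12/5).
Solving gives a_0 = 3, a_1 = 9/5, a_2 = 1, so
  g(x) = x^2 + 9*x/5 + 3.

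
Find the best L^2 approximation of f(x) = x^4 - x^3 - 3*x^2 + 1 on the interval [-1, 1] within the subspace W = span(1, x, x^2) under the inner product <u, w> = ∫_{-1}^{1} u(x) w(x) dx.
g(x) = -15*x^2/7 - 3*x/5 + 32/35

The best approximation g ∈ W is the orthogonal projection of f onto W. Writing g = a_0 + a_1 x + a_2 x^2, the coefficients solve the normal equations G · a = b where
  G_{ij} = <φ_i, φ_j> and b_i = <f, φ_i>, with φ_0 = 1, φ_1 = x, φ_2 = x^2.
G =
  [2, 0, 2/3]
  [0, 2/3, 0]
  [2/3, 0, 2/5],
b = (2/5, -2/5, -26/105).
Solving gives a_0 = 32/35, a_1 = -3/5, a_2 = -15/7, so
  g(x) = -15*x^2/7 - 3*x/5 + 32/35.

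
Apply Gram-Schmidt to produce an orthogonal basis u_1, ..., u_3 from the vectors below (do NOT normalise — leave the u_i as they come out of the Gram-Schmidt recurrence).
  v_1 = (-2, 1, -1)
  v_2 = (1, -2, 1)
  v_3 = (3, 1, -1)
Orthogonal basis:
  u_1 = (-2, 1, -1)
  u_2 = (-2/3, -7/6, 1/6)
  u_3 = (5/11, -5/11, -15/11)

Apply the Gram-Schmidt recurrence
  u_1 = v_1
  u_i = v_i − Σ_{j<i} ((v_i · u_j) / (u_j · u_j)) · u_j.

Step by step this gives:
  u_1 = (-2, 1, -1)
  u_2 = (-2/3, -7/6, 1/6)
  u_3 = (5/11, -5/11, -15/11)

Orthogonality check:
  u_2 · u_1 = 0 (should be 0)
  u_3 · u_1 = 0 (should be 0)
  u_3 · u_2 = 0 (should be 0)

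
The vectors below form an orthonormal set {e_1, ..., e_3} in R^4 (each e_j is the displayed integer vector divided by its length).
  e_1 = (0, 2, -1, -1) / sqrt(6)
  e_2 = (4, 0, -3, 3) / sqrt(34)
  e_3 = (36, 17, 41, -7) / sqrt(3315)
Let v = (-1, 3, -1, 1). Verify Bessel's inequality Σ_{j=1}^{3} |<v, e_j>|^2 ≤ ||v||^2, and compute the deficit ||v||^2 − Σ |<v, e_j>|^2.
Σ |<v, e_j>|^2 = 419/65; ||v||^2 = 12; deficit = 361/65

Write each e_j = u_j / sqrt(<u_j, u_j>) where u_j is the displayed integer vector. Then <v, e_j> = <v, u_j> / sqrt(<u_j, u_j>), so |<v, e_j>|^2 = <v, u_j>^2 / <u_j, u_j>.
Coefficients: <v, e_1> = 6/sqrt(6), <v, e_2> = 2/sqrt(34), <v, e_3> = -33/sqrt(3315).
Square and sum: Σ |<v, e_j>|^2 = 419/65.
Compute ||v||^2 = v·v = 12.
Deficit = 12 − 419/65 = 361/65 ≥ 0, confirming Bessel's inequality. (The deficit equals ||v − Σ <v,e_j> e_j||^2, the squared distance from v to span{e_j}.)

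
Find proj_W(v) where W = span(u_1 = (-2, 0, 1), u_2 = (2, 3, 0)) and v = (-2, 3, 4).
proj_W(v) = (-134/49, 171/49, 124/49)

Set up U = [u_1 | ... | u_2] ∈ R^(3×2). The projector onto W = col(U) is P = U (U^T U)^(-1) U^T.
Compute U^T U =
  [5, -4]
  [-4, 13],
and U^T v = (8, 5).
Solve U^T U · c = U^T v for the coefficients: c = (124/49, 57/49). The projection is proj_W(v) = U c.
Check: (v - proj_W(v)) · u_1 = 0  (should be 0).
Check: (v - proj_W(v)) · u_2 = 0  (should be 0).
Result: proj_W(v) = (-134/49, 171/49, 124/49).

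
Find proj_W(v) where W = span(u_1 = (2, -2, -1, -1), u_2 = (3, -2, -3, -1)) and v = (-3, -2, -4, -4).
proj_W(v) = (23/17, -10/17, -31/17, -5/17)

Set up U = [u_1 | ... | u_2] ∈ R^(4×2). The projector onto W = col(U) is P = U (U^T U)^(-1) U^T.
Compute U^T U =
  [10, 14]
  [14, 23],
and U^T v = (6, 11).
Solve U^T U · c = U^T v for the coefficients: c = (-8/17, 13/17). The projection is proj_W(v) = U c.
Check: (v - proj_W(v)) · u_1 = 0  (should be 0).
Check: (v - proj_W(v)) · u_2 = 0  (should be 0).
Result: proj_W(v) = (23/17, -10/17, -31/17, -5/17).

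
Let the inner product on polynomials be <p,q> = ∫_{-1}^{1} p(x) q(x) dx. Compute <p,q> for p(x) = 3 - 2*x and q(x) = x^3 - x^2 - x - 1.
<p,q> = -112/15

Expand the product: p(x)·q(x) = -2*x^4 + 5*x^3 - x^2 - x - 3.
∫_{-1}^{1} of each monomial x^k gives [2/(k+1) if k even, 0 if k odd]. Integrating term-by-term (or equivalently evaluating the antiderivative F(x) = -2*x^5/5 + 5*x^4/4 - x^3/3 - x^2/2 - 3*x at the endpoints):
  F(1) − F(−1) = -179/60 − (269/60) = -112/15.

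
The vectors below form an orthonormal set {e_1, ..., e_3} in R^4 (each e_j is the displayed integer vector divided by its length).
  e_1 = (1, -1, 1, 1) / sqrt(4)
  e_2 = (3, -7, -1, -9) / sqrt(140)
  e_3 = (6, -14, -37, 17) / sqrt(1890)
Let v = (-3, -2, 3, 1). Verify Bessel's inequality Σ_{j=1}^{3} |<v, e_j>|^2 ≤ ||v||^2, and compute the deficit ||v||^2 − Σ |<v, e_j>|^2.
Σ |<v, e_j>|^2 = 19/3; ||v||^2 = 23; deficit = 50/3

Write each e_j = u_j / sqrt(<u_j, u_j>) where u_j is the displayed integer vector. Then <v, e_j> = <v, u_j> / sqrt(<u_j, u_j>), so |<v, e_j>|^2 = <v, u_j>^2 / <u_j, u_j>.
Coefficients: <v, e_1> = 3/sqrt(4), <v, e_2> = -7/sqrt(140), <v, e_3> = -84/sqrt(1890).
Square and sum: Σ |<v, e_j>|^2 = 19/3.
Compute ||v||^2 = v·v = 23.
Deficit = 23 − 19/3 = 50/3 ≥ 0, confirming Bessel's inequality. (The deficit equals ||v − Σ <v,e_j> e_j||^2, the squared distance from v to span{e_j}.)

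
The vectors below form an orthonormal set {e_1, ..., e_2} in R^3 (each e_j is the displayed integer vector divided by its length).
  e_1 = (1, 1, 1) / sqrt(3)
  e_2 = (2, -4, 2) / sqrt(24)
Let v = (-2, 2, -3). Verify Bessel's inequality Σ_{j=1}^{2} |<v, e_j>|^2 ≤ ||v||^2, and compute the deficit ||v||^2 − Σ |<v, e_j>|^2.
Σ |<v, e_j>|^2 = 33/2; ||v||^2 = 17; deficit = 1/2

Write each e_j = u_j / sqrt(<u_j, u_j>) where u_j is the displayed integer vector. Then <v, e_j> = <v, u_j> / sqrt(<u_j, u_j>), so |<v, e_j>|^2 = <v, u_j>^2 / <u_j, u_j>.
Coefficients: <v, e_1> = -3/sqrt(3), <v, e_2> = -18/sqrt(24).
Square and sum: Σ |<v, e_j>|^2 = 33/2.
Compute ||v||^2 = v·v = 17.
Deficit = 17 − 33/2 = 1/2 ≥ 0, confirming Bessel's inequality. (The deficit equals ||v − Σ <v,e_j> e_j||^2, the squared distance from v to span{e_j}.)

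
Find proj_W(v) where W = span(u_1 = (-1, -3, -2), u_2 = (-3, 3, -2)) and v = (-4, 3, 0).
proj_W(v) = (-49/19, 66/19, -27/19)

Set up U = [u_1 | ... | u_2] ∈ R^(3×2). The projector onto W = col(U) is P = U (U^T U)^(-1) U^T.
Compute U^T U =
  [14, -2]
  [-2, 22],
and U^T v = (-5, 21).
Solve U^T U · c = U^T v for the coefficients: c = (-17/76, 71/76). The projection is proj_W(v) = U c.
Check: (v - proj_W(v)) · u_1 = 0  (should be 0).
Check: (v - proj_W(v)) · u_2 = 0  (should be 0).
Result: proj_W(v) = (-49/19, 66/19, -27/19).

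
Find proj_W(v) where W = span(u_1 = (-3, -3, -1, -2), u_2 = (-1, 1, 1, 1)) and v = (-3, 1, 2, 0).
proj_W(v) = (-252/83, 48/83, 116/83, 82/83)

Set up U = [u_1 | ... | u_2] ∈ R^(4×2). The projector onto W = col(U) is P = U (U^T U)^(-1) U^T.
Compute U^T U =
  [23, -3]
  [-3, 4],
and U^T v = (4, 6).
Solve U^T U · c = U^T v for the coefficients: c = (34/83, 150/83). The projection is proj_W(v) = U c.
Check: (v - proj_W(v)) · u_1 = 0  (should be 0).
Check: (v - proj_W(v)) · u_2 = 0  (should be 0).
Result: proj_W(v) = (-252/83, 48/83, 116/83, 82/83).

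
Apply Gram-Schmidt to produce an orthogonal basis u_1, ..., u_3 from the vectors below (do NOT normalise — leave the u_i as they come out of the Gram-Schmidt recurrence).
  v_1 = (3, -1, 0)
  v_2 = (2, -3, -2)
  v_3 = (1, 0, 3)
Orthogonal basis:
  u_1 = (3, -1, 0)
  u_2 = (-7/10, -21/10, -2)
  u_3 = (-38/89, -114/89, 133/89)

Apply the Gram-Schmidt recurrence
  u_1 = v_1
  u_i = v_i − Σ_{j<i} ((v_i · u_j) / (u_j · u_j)) · u_j.

Step by step this gives:
  u_1 = (3, -1, 0)
  u_2 = (-7/10, -21/10, -2)
  u_3 = (-38/89, -114/89, 133/89)

Orthogonality check:
  u_2 · u_1 = 0 (should be 0)
  u_3 · u_1 = 0 (should be 0)
  u_3 · u_2 = 0 (should be 0)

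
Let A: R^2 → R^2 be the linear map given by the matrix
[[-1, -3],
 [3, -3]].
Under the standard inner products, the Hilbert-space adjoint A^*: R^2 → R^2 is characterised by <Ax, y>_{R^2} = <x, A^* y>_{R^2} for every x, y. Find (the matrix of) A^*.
A^* = A^T =
[[-1, 3],
 [-3, -3]]

For real matrices with standard dot products, the defining identity <Ax, y> = <x, A^* y> gives (Ax)^T y = x^T (A^*) y, i.e. x^T A^T y = x^T (A^*) y. Since this holds for all x, y, we must have A^* = A^T. Therefore
A^* =
[[-1, 3],
 [-3, -3]].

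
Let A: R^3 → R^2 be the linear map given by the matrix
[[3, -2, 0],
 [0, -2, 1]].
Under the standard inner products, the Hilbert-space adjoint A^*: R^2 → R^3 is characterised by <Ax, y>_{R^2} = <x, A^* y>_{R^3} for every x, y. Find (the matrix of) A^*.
A^* = A^T =
[[3, 0],
 [-2, -2],
 [0, 1]]

For real matrices with standard dot products, the defining identity <Ax, y> = <x, A^* y> gives (Ax)^T y = x^T (A^*) y, i.e. x^T A^T y = x^T (A^*) y. Since this holds for all x, y, we must have A^* = A^T. Therefore
A^* =
[[3, 0],
 [-2, -2],
 [0, 1]].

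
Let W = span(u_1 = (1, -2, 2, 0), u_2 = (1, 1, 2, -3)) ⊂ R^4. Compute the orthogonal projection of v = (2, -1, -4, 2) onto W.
proj_W(v) = (-1, -1/2, -2, 5/2)

Set up U = [u_1 | ... | u_2] ∈ R^(4×2). The projector onto W = col(U) is P = U (U^T U)^(-1) U^T.
Compute U^T U =
  [9, 3]
  [3, 15],
and U^T v = (-4, -13).
Solve U^T U · c = U^T v for the coefficients: c = (-1/6, -5/6). The projection is proj_W(v) = U c.
Check: (v - proj_W(v)) · u_1 = 0  (should be 0).
Check: (v - proj_W(v)) · u_2 = 0  (should be 0).
Result: proj_W(v) = (-1, -1/2, -2, 5/2).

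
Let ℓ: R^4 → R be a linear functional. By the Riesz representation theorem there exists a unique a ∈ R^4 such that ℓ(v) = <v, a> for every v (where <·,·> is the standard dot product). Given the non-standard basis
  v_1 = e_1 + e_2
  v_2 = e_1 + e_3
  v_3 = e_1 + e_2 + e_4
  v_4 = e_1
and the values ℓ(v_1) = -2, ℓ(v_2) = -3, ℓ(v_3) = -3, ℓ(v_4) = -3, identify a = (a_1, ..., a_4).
a = (-3, 1, 0, -1)

Write a = (a_1, ..., a_4) in the standard basis. For each basis vector v_i, ℓ(v_i) = <v_i, a> is a linear equation in the a_j's. Collect the n equations into a matrix system V a = ℓ, where row i of V is v_i (expressed in the standard basis). Since V is invertible (lower-triangular with 1s on the diagonal, up to permutation), solve by back-substitution:
  V =
[[1, 1, 0, 0],
 [1, 0, 1, 0],
 [1, 1, 0, 1],
 [1, 0, 0, 0]]
  V a = (-2, -3, -3, -3)
Solving gives a = (-3, 1, 0, -1).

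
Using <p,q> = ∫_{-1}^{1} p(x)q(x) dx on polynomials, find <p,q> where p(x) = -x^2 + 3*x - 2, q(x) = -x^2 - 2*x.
<p,q> = -34/15

Expand the product: p(x)·q(x) = x^4 - x^3 - 4*x^2 + 4*x.
∫_{-1}^{1} of each monomial x^k gives [2/(k+1) if k even, 0 if k odd]. Integrating term-by-term (or equivalently evaluating the antiderivative F(x) = x^5/5 - x^4/4 - 4*x^3/3 + 2*x^2 at the endpoints):
  F(1) − F(−1) = 37/60 − (173/60) = -34/15.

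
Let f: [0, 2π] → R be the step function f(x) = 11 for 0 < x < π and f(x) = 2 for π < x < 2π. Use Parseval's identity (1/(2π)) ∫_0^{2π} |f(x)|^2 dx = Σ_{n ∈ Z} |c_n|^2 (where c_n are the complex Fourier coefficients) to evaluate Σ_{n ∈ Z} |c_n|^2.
Σ |c_n|^2 = 125/2

Parseval equates the L^2 energy of f (normalised by 1/(2π)) with the ℓ^2 sum of its Fourier coefficients: (1/(2π)) ∫_0^{2π} |f|^2 = Σ |c_n|^2.
Compute the left side: (1/(2π)) [∫_0^π 11^2 dx + ∫_π^{2π} 2^2 dx] = (1/(2π)) · (121π + 4π) = (121 + 4)/2 = 125/2.
So Σ_{n ∈ Z} |c_n|^2 = 125/2.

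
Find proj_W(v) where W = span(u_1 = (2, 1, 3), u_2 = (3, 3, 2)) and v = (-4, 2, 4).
proj_W(v) = (18/83, -84/83, 182/83)

Set up U = [u_1 | ... | u_2] ∈ R^(3×2). The projector onto W = col(U) is P = U (U^T U)^(-1) U^T.
Compute U^T U =
  [14, 15]
  [15, 22],
and U^T v = (6, 2).
Solve U^T U · c = U^T v for the coefficients: c = (102/83, -62/83). The projection is proj_W(v) = U c.
Check: (v - proj_W(v)) · u_1 = 0  (should be 0).
Check: (v - proj_W(v)) · u_2 = 0  (should be 0).
Result: proj_W(v) = (18/83, -84/83, 182/83).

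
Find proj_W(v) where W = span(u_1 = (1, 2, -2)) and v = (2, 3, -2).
proj_W(v) = (4/3, 8/3, -8/3)

Set up U = [u_1 | ... | u_1] ∈ R^(3×1). The projector onto W = col(U) is P = U (U^T U)^(-1) U^T.
Compute U^T U =
  [9],
and U^T v = (12).
Solve U^T U · c = U^T v for the coefficients: c = (4/3). The projection is proj_W(v) = U c.
Check: (v - proj_W(v)) · u_1 = 0  (should be 0).
Result: proj_W(v) = (4/3, 8/3, -8/3).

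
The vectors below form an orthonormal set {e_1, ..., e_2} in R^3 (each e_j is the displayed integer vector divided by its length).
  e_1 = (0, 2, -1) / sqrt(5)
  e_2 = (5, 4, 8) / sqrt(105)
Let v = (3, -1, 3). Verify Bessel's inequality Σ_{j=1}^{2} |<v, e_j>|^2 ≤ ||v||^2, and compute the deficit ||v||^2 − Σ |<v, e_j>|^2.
Σ |<v, e_j>|^2 = 50/3; ||v||^2 = 19; deficit = 7/3

Write each e_j = u_j / sqrt(<u_j, u_j>) where u_j is the displayed integer vector. Then <v, e_j> = <v, u_j> / sqrt(<u_j, u_j>), so |<v, e_j>|^2 = <v, u_j>^2 / <u_j, u_j>.
Coefficients: <v, e_1> = -5/sqrt(5), <v, e_2> = 35/sqrt(105).
Square and sum: Σ |<v, e_j>|^2 = 50/3.
Compute ||v||^2 = v·v = 19.
Deficit = 19 − 50/3 = 7/3 ≥ 0, confirming Bessel's inequality. (The deficit equals ||v − Σ <v,e_j> e_j||^2, the squared distance from v to span{e_j}.)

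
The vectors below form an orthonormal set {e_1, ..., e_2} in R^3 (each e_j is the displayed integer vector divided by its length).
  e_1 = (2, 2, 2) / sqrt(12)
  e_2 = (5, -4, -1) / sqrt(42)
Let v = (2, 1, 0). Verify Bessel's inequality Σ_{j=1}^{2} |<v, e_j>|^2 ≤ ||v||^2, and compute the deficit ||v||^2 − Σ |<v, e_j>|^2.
Σ |<v, e_j>|^2 = 27/7; ||v||^2 = 5; deficit = 8/7

Write each e_j = u_j / sqrt(<u_j, u_j>) where u_j is the displayed integer vector. Then <v, e_j> = <v, u_j> / sqrt(<u_j, u_j>), so |<v, e_j>|^2 = <v, u_j>^2 / <u_j, u_j>.
Coefficients: <v, e_1> = 6/sqrt(12), <v, e_2> = 6/sqrt(42).
Square and sum: Σ |<v, e_j>|^2 = 27/7.
Compute ||v||^2 = v·v = 5.
Deficit = 5 − 27/7 = 8/7 ≥ 0, confirming Bessel's inequality. (The deficit equals ||v − Σ <v,e_j> e_j||^2, the squared distance from v to span{e_j}.)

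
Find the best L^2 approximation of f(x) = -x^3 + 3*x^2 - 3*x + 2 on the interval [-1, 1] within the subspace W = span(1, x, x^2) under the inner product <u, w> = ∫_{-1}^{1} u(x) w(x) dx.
g(x) = 3*x^2 - 18*x/5 + 2

The best approximation g ∈ W is the orthogonal projection of f onto W. Writing g = a_0 + a_1 x + a_2 x^2, the coefficients solve the normal equations G · a = b where
  G_{ij} = <φ_i, φ_j> and b_i = <f, φ_i>, with φ_0 = 1, φ_1 = x, φ_2 = x^2.
G =
  [2, 0, 2/3]
  [0, 2/3, 0]
  [2/3, 0, 2/5],
b = (6, -12/5, 38/15).
Solving gives a_0 = 2, a_1 = -18/5, a_2 = 3, so
  g(x) = 3*x^2 - 18*x/5 + 2.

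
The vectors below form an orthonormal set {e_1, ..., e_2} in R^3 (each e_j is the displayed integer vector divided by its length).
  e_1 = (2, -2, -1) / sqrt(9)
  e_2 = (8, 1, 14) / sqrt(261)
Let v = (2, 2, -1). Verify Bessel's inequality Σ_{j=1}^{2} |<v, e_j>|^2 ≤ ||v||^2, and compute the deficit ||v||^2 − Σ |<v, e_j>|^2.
Σ |<v, e_j>|^2 = 5/29; ||v||^2 = 9; deficit = 256/29

Write each e_j = u_j / sqrt(<u_j, u_j>) where u_j is the displayed integer vector. Then <v, e_j> = <v, u_j> / sqrt(<u_j, u_j>), so |<v, e_j>|^2 = <v, u_j>^2 / <u_j, u_j>.
Coefficients: <v, e_1> = 1/sqrt(9), <v, e_2> = 4/sqrt(261).
Square and sum: Σ |<v, e_j>|^2 = 5/29.
Compute ||v||^2 = v·v = 9.
Deficit = 9 − 5/29 = 256/29 ≥ 0, confirming Bessel's inequality. (The deficit equals ||v − Σ <v,e_j> e_j||^2, the squared distance from v to span{e_j}.)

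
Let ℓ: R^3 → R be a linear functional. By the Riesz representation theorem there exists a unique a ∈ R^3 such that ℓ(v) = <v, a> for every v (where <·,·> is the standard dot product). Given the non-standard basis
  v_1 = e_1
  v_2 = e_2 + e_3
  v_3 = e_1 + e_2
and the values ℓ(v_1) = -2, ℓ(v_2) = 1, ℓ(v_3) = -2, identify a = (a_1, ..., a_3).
a = (-2, 0, 1)

Write a = (a_1, ..., a_3) in the standard basis. For each basis vector v_i, ℓ(v_i) = <v_i, a> is a linear equation in the a_j's. Collect the n equations into a matrix system V a = ℓ, where row i of V is v_i (expressed in the standard basis). Since V is invertible (lower-triangular with 1s on the diagonal, up to permutation), solve by back-substitution:
  V =
[[1, 0, 0],
 [0, 1, 1],
 [1, 1, 0]]
  V a = (-2, 1, -2)
Solving gives a = (-2, 0, 1).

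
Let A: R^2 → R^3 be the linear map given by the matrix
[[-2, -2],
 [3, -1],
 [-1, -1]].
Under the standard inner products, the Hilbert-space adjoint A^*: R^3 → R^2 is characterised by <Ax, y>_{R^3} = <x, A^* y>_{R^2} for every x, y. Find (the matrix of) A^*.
A^* = A^T =
[[-2, 3, -1],
 [-2, -1, -1]]

For real matrices with standard dot products, the defining identity <Ax, y> = <x, A^* y> gives (Ax)^T y = x^T (A^*) y, i.e. x^T A^T y = x^T (A^*) y. Since this holds for all x, y, we must have A^* = A^T. Therefore
A^* =
[[-2, 3, -1],
 [-2, -1, -1]].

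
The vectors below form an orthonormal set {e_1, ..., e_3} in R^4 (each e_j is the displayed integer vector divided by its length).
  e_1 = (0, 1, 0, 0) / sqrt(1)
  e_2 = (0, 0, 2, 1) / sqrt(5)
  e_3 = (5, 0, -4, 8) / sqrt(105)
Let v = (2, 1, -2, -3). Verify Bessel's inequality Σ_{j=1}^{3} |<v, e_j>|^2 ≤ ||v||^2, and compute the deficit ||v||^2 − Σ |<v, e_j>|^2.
Σ |<v, e_j>|^2 = 78/7; ||v||^2 = 18; deficit = 48/7

Write each e_j = u_j / sqrt(<u_j, u_j>) where u_j is the displayed integer vector. Then <v, e_j> = <v, u_j> / sqrt(<u_j, u_j>), so |<v, e_j>|^2 = <v, u_j>^2 / <u_j, u_j>.
Coefficients: <v, e_1> = 1/sqrt(1), <v, e_2> = -7/sqrt(5), <v, e_3> = -6/sqrt(105).
Square and sum: Σ |<v, e_j>|^2 = 78/7.
Compute ||v||^2 = v·v = 18.
Deficit = 18 − 78/7 = 48/7 ≥ 0, confirming Bessel's inequality. (The deficit equals ||v − Σ <v,e_j> e_j||^2, the squared distance from v to span{e_j}.)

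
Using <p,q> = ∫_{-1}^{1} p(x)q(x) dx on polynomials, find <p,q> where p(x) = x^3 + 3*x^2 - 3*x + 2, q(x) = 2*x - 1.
<p,q> = -46/5

Expand the product: p(x)·q(x) = 2*x^4 + 5*x^3 - 9*x^2 + 7*x - 2.
∫_{-1}^{1} of each monomial x^k gives [2/(k+1) if k even, 0 if k odd]. Integrating term-by-term (or equivalently evaluating the antiderivative F(x) = 2*x^5/5 + 5*x^4/4 - 3*x^3 + 7*x^2/2 - 2*x at the endpoints):
  F(1) − F(−1) = 3/20 − (187/20) = -46/5.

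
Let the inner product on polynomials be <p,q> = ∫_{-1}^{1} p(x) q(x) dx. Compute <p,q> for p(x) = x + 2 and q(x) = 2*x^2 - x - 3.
<p,q> = -10

Expand the product: p(x)·q(x) = 2*x^3 + 3*x^2 - 5*x - 6.
∫_{-1}^{1} of each monomial x^k gives [2/(k+1) if k even, 0 if k odd]. Integrating term-by-term (or equivalently evaluating the antiderivative F(x) = x^4/2 + x^3 - 5*x^2/2 - 6*x at the endpoints):
  F(1) − F(−1) = -7 − (3) = -10.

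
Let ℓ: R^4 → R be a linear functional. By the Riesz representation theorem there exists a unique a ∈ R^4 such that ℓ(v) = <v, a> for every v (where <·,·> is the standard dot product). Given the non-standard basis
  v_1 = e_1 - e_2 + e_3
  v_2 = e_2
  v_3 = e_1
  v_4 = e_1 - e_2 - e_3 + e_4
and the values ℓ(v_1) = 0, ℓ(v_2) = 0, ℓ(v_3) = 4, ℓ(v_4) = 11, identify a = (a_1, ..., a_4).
a = (4, 0, -4, 3)

Write a = (a_1, ..., a_4) in the standard basis. For each basis vector v_i, ℓ(v_i) = <v_i, a> is a linear equation in the a_j's. Collect the n equations into a matrix system V a = ℓ, where row i of V is v_i (expressed in the standard basis). Since V is invertible (lower-triangular with 1s on the diagonal, up to permutation), solve by back-substitution:
  V =
[[1, -1, 1, 0],
 [0, 1, 0, 0],
 [1, 0, 0, 0],
 [1, -1, -1, 1]]
  V a = (0, 0, 4, 11)
Solving gives a = (4, 0, -4, 3).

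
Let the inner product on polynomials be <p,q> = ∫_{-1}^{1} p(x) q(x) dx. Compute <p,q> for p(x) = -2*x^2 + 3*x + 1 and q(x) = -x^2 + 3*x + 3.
<p,q> = 122/15

Expand the product: p(x)·q(x) = 2*x^4 - 9*x^3 + 2*x^2 + 12*x + 3.
∫_{-1}^{1} of each monomial x^k gives [2/(k+1) if k even, 0 if k odd]. Integrating term-by-term (or equivalently evaluating the antiderivative F(x) = 2*x^5/5 - 9*x^4/4 + 2*x^3/3 + 6*x^2 + 3*x at the endpoints):
  F(1) − F(−1) = 469/60 − (-19/60) = 122/15.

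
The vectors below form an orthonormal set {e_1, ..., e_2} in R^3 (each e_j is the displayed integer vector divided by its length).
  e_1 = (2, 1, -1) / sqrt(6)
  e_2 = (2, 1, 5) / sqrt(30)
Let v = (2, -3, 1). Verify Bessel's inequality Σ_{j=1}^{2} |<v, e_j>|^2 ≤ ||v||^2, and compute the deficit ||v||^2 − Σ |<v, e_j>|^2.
Σ |<v, e_j>|^2 = 6/5; ||v||^2 = 14; deficit = 64/5

Write each e_j = u_j / sqrt(<u_j, u_j>) where u_j is the displayed integer vector. Then <v, e_j> = <v, u_j> / sqrt(<u_j, u_j>), so |<v, e_j>|^2 = <v, u_j>^2 / <u_j, u_j>.
Coefficients: <v, e_1> = 0/sqrt(6), <v, e_2> = 6/sqrt(30).
Square and sum: Σ |<v, e_j>|^2 = 6/5.
Compute ||v||^2 = v·v = 14.
Deficit = 14 − 6/5 = 64/5 ≥ 0, confirming Bessel's inequality. (The deficit equals ||v − Σ <v,e_j> e_j||^2, the squared distance from v to span{e_j}.)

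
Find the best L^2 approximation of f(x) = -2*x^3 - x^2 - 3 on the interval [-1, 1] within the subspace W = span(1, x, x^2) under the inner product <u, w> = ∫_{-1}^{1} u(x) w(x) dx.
g(x) = -x^2 - 6*x/5 - 3

The best approximation g ∈ W is the orthogonal projection of f onto W. Writing g = a_0 + a_1 x + a_2 x^2, the coefficients solve the normal equations G · a = b where
  G_{ij} = <φ_i, φ_j> and b_i = <f, φ_i>, with φ_0 = 1, φ_1 = x, φ_2 = x^2.
G =
  [2, 0, 2/3]
  [0, 2/3, 0]
  [2/3, 0, 2/5],
b = (-20/3, -4/5, -12/5).
Solving gives a_0 = -3, a_1 = -6/5, a_2 = -1, so
  g(x) = -x^2 - 6*x/5 - 3.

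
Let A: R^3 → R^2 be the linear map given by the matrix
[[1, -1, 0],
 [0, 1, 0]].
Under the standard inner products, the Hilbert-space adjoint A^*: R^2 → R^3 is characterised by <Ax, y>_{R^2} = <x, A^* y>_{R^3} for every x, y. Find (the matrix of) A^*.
A^* = A^T =
[[1, 0],
 [-1, 1],
 [0, 0]]

For real matrices with standard dot products, the defining identity <Ax, y> = <x, A^* y> gives (Ax)^T y = x^T (A^*) y, i.e. x^T A^T y = x^T (A^*) y. Since this holds for all x, y, we must have A^* = A^T. Therefore
A^* =
[[1, 0],
 [-1, 1],
 [0, 0]].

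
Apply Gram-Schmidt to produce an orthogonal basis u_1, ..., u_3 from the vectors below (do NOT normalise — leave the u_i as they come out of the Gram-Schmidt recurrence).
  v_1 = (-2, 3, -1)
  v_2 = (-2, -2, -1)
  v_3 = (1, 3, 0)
Orthogonal basis:
  u_1 = (-2, 3, -1)
  u_2 = (-15/7, -25/14, -15/14)
  u_3 = (1/5, 0, -2/5)

Apply the Gram-Schmidt recurrence
  u_1 = v_1
  u_i = v_i − Σ_{j<i} ((v_i · u_j) / (u_j · u_j)) · u_j.

Step by step this gives:
  u_1 = (-2, 3, -1)
  u_2 = (-15/7, -25/14, -15/14)
  u_3 = (1/5, 0, -2/5)

Orthogonality check:
  u_2 · u_1 = 0 (should be 0)
  u_3 · u_1 = 0 (should be 0)
  u_3 · u_2 = 0 (should be 0)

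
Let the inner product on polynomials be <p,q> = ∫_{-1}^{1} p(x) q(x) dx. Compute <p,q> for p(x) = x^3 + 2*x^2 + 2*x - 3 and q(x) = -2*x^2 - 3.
<p,q> = 82/5

Expand the product: p(x)·q(x) = -2*x^5 - 4*x^4 - 7*x^3 - 6*x + 9.
∫_{-1}^{1} of each monomial x^k gives [2/(k+1) if k even, 0 if k odd]. Integrating term-by-term (or equivalently evaluating the antiderivative F(x) = -x^6/3 - 4*x^5/5 - 7*x^4/4 - 3*x^2 + 9*x at the endpoints):
  F(1) − F(−1) = 187/60 − (-797/60) = 82/5.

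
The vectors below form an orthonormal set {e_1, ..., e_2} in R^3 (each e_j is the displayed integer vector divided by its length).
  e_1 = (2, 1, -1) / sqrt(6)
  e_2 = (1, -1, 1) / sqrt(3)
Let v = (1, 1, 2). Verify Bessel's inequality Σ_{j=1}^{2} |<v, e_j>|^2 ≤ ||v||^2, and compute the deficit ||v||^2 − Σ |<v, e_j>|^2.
Σ |<v, e_j>|^2 = 3/2; ||v||^2 = 6; deficit = 9/2

Write each e_j = u_j / sqrt(<u_j, u_j>) where u_j is the displayed integer vector. Then <v, e_j> = <v, u_j> / sqrt(<u_j, u_j>), so |<v, e_j>|^2 = <v, u_j>^2 / <u_j, u_j>.
Coefficients: <v, e_1> = 1/sqrt(6), <v, e_2> = 2/sqrt(3).
Square and sum: Σ |<v, e_j>|^2 = 3/2.
Compute ||v||^2 = v·v = 6.
Deficit = 6 − 3/2 = 9/2 ≥ 0, confirming Bessel's inequality. (The deficit equals ||v − Σ <v,e_j> e_j||^2, the squared distance from v to span{e_j}.)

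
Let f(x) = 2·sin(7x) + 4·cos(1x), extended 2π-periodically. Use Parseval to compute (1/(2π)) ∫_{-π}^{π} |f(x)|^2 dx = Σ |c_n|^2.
Σ |c_n|^2 = 10

Expand |f|^2 and use orthogonality of {sin(nx), cos(mx)} on [-π, π]:
  ∫_{-π}^{π} sin(nx)^2 dx = π, ∫ cos(mx)^2 dx = π, and cross terms integrate to 0.
So ∫_{-π}^{π} f(x)^2 dx = 2^2 · π + 4^2 · π = (4 + 16)π.
Divide by 2π: (4 + 16)/2 = 10.
By Parseval, this equals Σ |c_n|^2.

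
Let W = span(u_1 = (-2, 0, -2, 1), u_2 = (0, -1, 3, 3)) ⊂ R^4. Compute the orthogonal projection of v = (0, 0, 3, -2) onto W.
proj_W(v) = (143/81, -1/54, 295/162, -67/81)

Set up U = [u_1 | ... | u_2] ∈ R^(4×2). The projector onto W = col(U) is P = U (U^T U)^(-1) U^T.
Compute U^T U =
  [9, -3]
  [-3, 19],
and U^T v = (-8, 3).
Solve U^T U · c = U^T v for the coefficients: c = (-143/162, 1/54). The projection is proj_W(v) = U c.
Check: (v - proj_W(v)) · u_1 = 0  (should be 0).
Check: (v - proj_W(v)) · u_2 = 0  (should be 0).
Result: proj_W(v) = (143/81, -1/54, 295/162, -67/81).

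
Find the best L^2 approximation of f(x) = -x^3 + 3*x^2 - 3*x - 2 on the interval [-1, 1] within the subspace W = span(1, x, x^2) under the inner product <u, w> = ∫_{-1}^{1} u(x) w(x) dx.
g(x) = 3*x^2 - 18*x/5 - 2

The best approximation g ∈ W is the orthogonal projection of f onto W. Writing g = a_0 + a_1 x + a_2 x^2, the coefficients solve the normal equations G · a = b where
  G_{ij} = <φ_i, φ_j> and b_i = <f, φ_i>, with φ_0 = 1, φ_1 = x, φ_2 = x^2.
G =
  [2, 0, 2/3]
  [0, 2/3, 0]
  [2/3, 0, 2/5],
b = (-2, -12/5, -2/15).
Solving gives a_0 = -2, a_1 = -18/5, a_2 = 3, so
  g(x) = 3*x^2 - 18*x/5 - 2.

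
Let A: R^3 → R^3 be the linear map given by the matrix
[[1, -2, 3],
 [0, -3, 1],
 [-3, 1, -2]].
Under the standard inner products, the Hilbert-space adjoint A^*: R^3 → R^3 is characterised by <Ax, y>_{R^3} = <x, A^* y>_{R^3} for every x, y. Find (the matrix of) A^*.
A^* = A^T =
[[1, 0, -3],
 [-2, -3, 1],
 [3, 1, -2]]

For real matrices with standard dot products, the defining identity <Ax, y> = <x, A^* y> gives (Ax)^T y = x^T (A^*) y, i.e. x^T A^T y = x^T (A^*) y. Since this holds for all x, y, we must have A^* = A^T. Therefore
A^* =
[[1, 0, -3],
 [-2, -3, 1],
 [3, 1, -2]].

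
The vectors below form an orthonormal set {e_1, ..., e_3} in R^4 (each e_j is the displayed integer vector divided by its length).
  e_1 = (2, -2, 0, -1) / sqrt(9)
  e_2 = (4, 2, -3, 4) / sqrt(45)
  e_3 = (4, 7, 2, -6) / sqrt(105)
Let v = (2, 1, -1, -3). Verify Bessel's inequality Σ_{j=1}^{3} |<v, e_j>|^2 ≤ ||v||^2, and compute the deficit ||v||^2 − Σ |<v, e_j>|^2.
Σ |<v, e_j>|^2 = 251/21; ||v||^2 = 15; deficit = 64/21

Write each e_j = u_j / sqrt(<u_j, u_j>) where u_j is the displayed integer vector. Then <v, e_j> = <v, u_j> / sqrt(<u_j, u_j>), so |<v, e_j>|^2 = <v, u_j>^2 / <u_j, u_j>.
Coefficients: <v, e_1> = 5/sqrt(9), <v, e_2> = 1/sqrt(45), <v, e_3> = 31/sqrt(105).
Square and sum: Σ |<v, e_j>|^2 = 251/21.
Compute ||v||^2 = v·v = 15.
Deficit = 15 − 251/21 = 64/21 ≥ 0, confirming Bessel's inequality. (The deficit equals ||v − Σ <v,e_j> e_j||^2, the squared distance from v to span{e_j}.)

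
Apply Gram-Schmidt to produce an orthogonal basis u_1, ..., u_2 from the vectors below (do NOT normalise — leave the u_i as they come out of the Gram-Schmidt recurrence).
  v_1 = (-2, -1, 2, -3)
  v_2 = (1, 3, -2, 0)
Orthogonal basis:
  u_1 = (-2, -1, 2, -3)
  u_2 = (0, 5/2, -1, -3/2)

Apply the Gram-Schmidt recurrence
  u_1 = v_1
  u_i = v_i − Σ_{j<i} ((v_i · u_j) / (u_j · u_j)) · u_j.

Step by step this gives:
  u_1 = (-2, -1, 2, -3)
  u_2 = (0, 5/2, -1, -3/2)

Orthogonality check:
  u_2 · u_1 = 0 (should be 0)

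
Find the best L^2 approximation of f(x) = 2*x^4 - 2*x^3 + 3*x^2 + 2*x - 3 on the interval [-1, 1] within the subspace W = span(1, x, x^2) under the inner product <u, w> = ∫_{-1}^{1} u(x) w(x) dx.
g(x) = 33*x^2/7 + 4*x/5 - 111/35

The best approximation g ∈ W is the orthogonal projection of f onto W. Writing g = a_0 + a_1 x + a_2 x^2, the coefficients solve the normal equations G · a = b where
  G_{ij} = <φ_i, φ_j> and b_i = <f, φ_i>, with φ_0 = 1, φ_1 = x, φ_2 = x^2.
G =
  [2, 0, 2/3]
  [0, 2/3, 0]
  [2/3, 0, 2/5],
b = (-16/5, 8/15, -8/35).
Solving gives a_0 = -111/35, a_1 = 4/5, a_2 = 33/7, so
  g(x) = 33*x^2/7 + 4*x/5 - 111/35.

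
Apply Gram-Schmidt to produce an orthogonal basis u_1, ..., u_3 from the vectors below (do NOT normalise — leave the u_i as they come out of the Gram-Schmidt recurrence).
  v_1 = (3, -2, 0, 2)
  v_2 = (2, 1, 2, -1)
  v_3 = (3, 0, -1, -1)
Orthogonal basis:
  u_1 = (3, -2, 0, 2)
  u_2 = (28/17, 21/17, 2, -21/17)
  u_3 = (88/83, 49/166, -154/83, -215/166)

Apply the Gram-Schmidt recurrence
  u_1 = v_1
  u_i = v_i − Σ_{j<i} ((v_i · u_j) / (u_j · u_j)) · u_j.

Step by step this gives:
  u_1 = (3, -2, 0, 2)
  u_2 = (28/17, 21/17, 2, -21/17)
  u_3 = (88/83, 49/166, -154/83, -215/166)

Orthogonality check:
  u_2 · u_1 = 0 (should be 0)
  u_3 · u_1 = 0 (should be 0)
  u_3 · u_2 = 0 (should be 0)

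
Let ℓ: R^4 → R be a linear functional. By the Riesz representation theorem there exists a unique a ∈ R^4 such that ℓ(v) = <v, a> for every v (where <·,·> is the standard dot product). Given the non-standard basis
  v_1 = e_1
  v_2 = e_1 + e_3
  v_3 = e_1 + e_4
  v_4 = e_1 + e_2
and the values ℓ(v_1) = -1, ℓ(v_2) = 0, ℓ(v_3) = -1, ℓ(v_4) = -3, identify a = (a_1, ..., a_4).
a = (-1, -2, 1, 0)

Write a = (a_1, ..., a_4) in the standard basis. For each basis vector v_i, ℓ(v_i) = <v_i, a> is a linear equation in the a_j's. Collect the n equations into a matrix system V a = ℓ, where row i of V is v_i (expressed in the standard basis). Since V is invertible (lower-triangular with 1s on the diagonal, up to permutation), solve by back-substitution:
  V =
[[1, 0, 0, 0],
 [1, 0, 1, 0],
 [1, 0, 0, 1],
 [1, 1, 0, 0]]
  V a = (-1, 0, -1, -3)
Solving gives a = (-1, -2, 1, 0).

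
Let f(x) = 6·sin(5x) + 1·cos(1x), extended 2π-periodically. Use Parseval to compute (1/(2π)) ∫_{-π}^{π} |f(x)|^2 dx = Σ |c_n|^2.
Σ |c_n|^2 = 37/2

Expand |f|^2 and use orthogonality of {sin(nx), cos(mx)} on [-π, π]:
  ∫_{-π}^{π} sin(nx)^2 dx = π, ∫ cos(mx)^2 dx = π, and cross terms integrate to 0.
So ∫_{-π}^{π} f(x)^2 dx = 6^2 · π + 1^2 · π = (36 + 1)π.
Divide by 2π: (36 + 1)/2 = 37/2.
By Parseval, this equals Σ |c_n|^2.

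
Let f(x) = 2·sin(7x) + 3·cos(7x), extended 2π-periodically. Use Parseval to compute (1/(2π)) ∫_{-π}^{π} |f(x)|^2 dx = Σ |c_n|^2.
Σ |c_n|^2 = 13/2

Expand |f|^2 and use orthogonality of {sin(nx), cos(mx)} on [-π, π]:
  ∫_{-π}^{π} sin(nx)^2 dx = π, ∫ cos(mx)^2 dx = π, and cross terms integrate to 0.
So ∫_{-π}^{π} f(x)^2 dx = 2^2 · π + 3^2 · π = (4 + 9)π.
Divide by 2π: (4 + 9)/2 = 13/2.
By Parseval, this equals Σ |c_n|^2.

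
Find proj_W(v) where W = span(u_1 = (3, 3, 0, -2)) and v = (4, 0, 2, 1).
proj_W(v) = (15/11, 15/11, 0, -10/11)

Set up U = [u_1 | ... | u_1] ∈ R^(4×1). The projector onto W = col(U) is P = U (U^T U)^(-1) U^T.
Compute U^T U =
  [22],
and U^T v = (10).
Solve U^T U · c = U^T v for the coefficients: c = (5/11). The projection is proj_W(v) = U c.
Check: (v - proj_W(v)) · u_1 = 0  (should be 0).
Result: proj_W(v) = (15/11, 15/11, 0, -10/11).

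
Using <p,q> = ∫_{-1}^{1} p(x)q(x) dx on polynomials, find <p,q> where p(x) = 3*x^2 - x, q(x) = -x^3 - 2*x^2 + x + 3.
<p,q> = 10/3

Expand the product: p(x)·q(x) = -3*x^5 - 5*x^4 + 5*x^3 + 8*x^2 - 3*x.
∫_{-1}^{1} of each monomial x^k gives [2/(k+1) if k even, 0 if k odd]. Integrating term-by-term (or equivalently evaluating the antiderivative F(x) = -x^6/2 - x^5 + 5*x^4/4 + 8*x^3/3 - 3*x^2/2 at the endpoints):
  F(1) − F(−1) = 11/12 − (-29/12) = 10/3.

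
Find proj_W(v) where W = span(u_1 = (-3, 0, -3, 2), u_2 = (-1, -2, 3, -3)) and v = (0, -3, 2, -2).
proj_W(v) = (-117/181, -276/181, 435/181, -428/181)

Set up U = [u_1 | ... | u_2] ∈ R^(4×2). The projector onto W = col(U) is P = U (U^T U)^(-1) U^T.
Compute U^T U =
  [22, -12]
  [-12, 23],
and U^T v = (-10, 18).
Solve U^T U · c = U^T v for the coefficients: c = (-7/181, 138/181). The projection is proj_W(v) = U c.
Check: (v - proj_W(v)) · u_1 = 0  (should be 0).
Check: (v - proj_W(v)) · u_2 = 0  (should be 0).
Result: proj_W(v) = (-117/181, -276/181, 435/181, -428/181).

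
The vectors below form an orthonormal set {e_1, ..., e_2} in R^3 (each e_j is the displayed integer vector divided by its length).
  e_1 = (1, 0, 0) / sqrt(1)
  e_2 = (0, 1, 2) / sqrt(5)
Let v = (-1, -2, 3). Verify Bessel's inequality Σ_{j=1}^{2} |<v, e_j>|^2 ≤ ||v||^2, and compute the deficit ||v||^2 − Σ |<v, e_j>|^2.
Σ |<v, e_j>|^2 = 21/5; ||v||^2 = 14; deficit = 49/5

Write each e_j = u_j / sqrt(<u_j, u_j>) where u_j is the displayed integer vector. Then <v, e_j> = <v, u_j> / sqrt(<u_j, u_j>), so |<v, e_j>|^2 = <v, u_j>^2 / <u_j, u_j>.
Coefficients: <v, e_1> = -1/sqrt(1), <v, e_2> = 4/sqrt(5).
Square and sum: Σ |<v, e_j>|^2 = 21/5.
Compute ||v||^2 = v·v = 14.
Deficit = 14 − 21/5 = 49/5 ≥ 0, confirming Bessel's inequality. (The deficit equals ||v − Σ <v,e_j> e_j||^2, the squared distance from v to span{e_j}.)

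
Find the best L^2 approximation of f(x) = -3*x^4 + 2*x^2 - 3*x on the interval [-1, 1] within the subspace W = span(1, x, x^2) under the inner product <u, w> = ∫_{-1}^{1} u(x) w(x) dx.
g(x) = -4*x^2/7 - 3*x + 9/35

The best approximation g ∈ W is the orthogonal projection of f onto W. Writing g = a_0 + a_1 x + a_2 x^2, the coefficients solve the normal equations G · a = b where
  G_{ij} = <φ_i, φ_j> and b_i = <f, φ_i>, with φ_0 = 1, φ_1 = x, φ_2 = x^2.
G =
  [2, 0, 2/3]
  [0, 2/3, 0]
  [2/3, 0, 2/5],
b = (2/15, -2, -2/35).
Solving gives a_0 = 9/35, a_1 = -3, a_2 = -4/7, so
  g(x) = -4*x^2/7 - 3*x + 9/35.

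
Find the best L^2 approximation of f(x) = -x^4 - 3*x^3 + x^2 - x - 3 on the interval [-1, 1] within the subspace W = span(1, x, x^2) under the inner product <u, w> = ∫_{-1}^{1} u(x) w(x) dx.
g(x) = x^2/7 - 14*x/5 - 102/35

The best approximation g ∈ W is the orthogonal projection of f onto W. Writing g = a_0 + a_1 x + a_2 x^2, the coefficients solve the normal equations G · a = b where
  G_{ij} = <φ_i, φ_j> and b_i = <f, φ_i>, with φ_0 = 1, φ_1 = x, φ_2 = x^2.
G =
  [2, 0, 2/3]
  [0, 2/3, 0]
  [2/3, 0, 2/5],
b = (-86/15, -28/15, -66/35).
Solving gives a_0 = -102/35, a_1 = -14/5, a_2 = 1/7, so
  g(x) = x^2/7 - 14*x/5 - 102/35.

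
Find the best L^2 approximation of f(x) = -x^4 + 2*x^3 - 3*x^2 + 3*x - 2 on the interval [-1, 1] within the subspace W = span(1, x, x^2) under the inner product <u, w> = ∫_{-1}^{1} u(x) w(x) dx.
g(x) = -27*x^2/7 + 21*x/5 - 67/35

The best approximation g ∈ W is the orthogonal projection of f onto W. Writing g = a_0 + a_1 x + a_2 x^2, the coefficients solve the normal equations G · a = b where
  G_{ij} = <φ_i, φ_j> and b_i = <f, φ_i>, with φ_0 = 1, φ_1 = x, φ_2 = x^2.
G =
  [2, 0, 2/3]
  [0, 2/3, 0]
  [2/3, 0, 2/5],
b = (-32/5, 14/5, -296/105).
Solving gives a_0 = -67/35, a_1 = 21/5, a_2 = -27/7, so
  g(x) = -27*x^2/7 + 21*x/5 - 67/35.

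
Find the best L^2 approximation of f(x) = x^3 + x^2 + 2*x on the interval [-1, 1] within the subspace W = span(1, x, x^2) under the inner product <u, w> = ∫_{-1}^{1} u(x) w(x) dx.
g(x) = x^2 + 13*x/5

The best approximation g ∈ W is the orthogonal projection of f onto W. Writing g = a_0 + a_1 x + a_2 x^2, the coefficients solve the normal equations G · a = b where
  G_{ij} = <φ_i, φ_j> and b_i = <f, φ_i>, with φ_0 = 1, φ_1 = x, φ_2 = x^2.
G =
  [2, 0, 2/3]
  [0, 2/3, 0]
  [2/3, 0, 2/5],
b = (2/3, 26/15, 2/5).
Solving gives a_0 = 0, a_1 = 13/5, a_2 = 1, so
  g(x) = x^2 + 13*x/5.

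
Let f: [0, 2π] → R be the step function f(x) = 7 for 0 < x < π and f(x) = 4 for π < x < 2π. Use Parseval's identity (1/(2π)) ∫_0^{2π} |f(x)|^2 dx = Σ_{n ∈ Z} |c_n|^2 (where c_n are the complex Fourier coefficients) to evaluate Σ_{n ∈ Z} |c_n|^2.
Σ |c_n|^2 = 65/2

Parseval equates the L^2 energy of f (normalised by 1/(2π)) with the ℓ^2 sum of its Fourier coefficients: (1/(2π)) ∫_0^{2π} |f|^2 = Σ |c_n|^2.
Compute the left side: (1/(2π)) [∫_0^π 7^2 dx + ∫_π^{2π} 4^2 dx] = (1/(2π)) · (49π + 16π) = (49 + 16)/2 = 65/2.
So Σ_{n ∈ Z} |c_n|^2 = 65/2.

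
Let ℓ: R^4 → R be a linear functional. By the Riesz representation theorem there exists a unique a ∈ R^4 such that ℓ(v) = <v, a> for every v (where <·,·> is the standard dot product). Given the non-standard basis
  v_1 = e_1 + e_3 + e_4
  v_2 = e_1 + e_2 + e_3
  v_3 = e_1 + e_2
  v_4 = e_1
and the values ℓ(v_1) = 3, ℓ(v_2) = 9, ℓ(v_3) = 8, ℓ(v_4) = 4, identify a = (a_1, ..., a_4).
a = (4, 4, 1, -2)

Write a = (a_1, ..., a_4) in the standard basis. For each basis vector v_i, ℓ(v_i) = <v_i, a> is a linear equation in the a_j's. Collect the n equations into a matrix system V a = ℓ, where row i of V is v_i (expressed in the standard basis). Since V is invertible (lower-triangular with 1s on the diagonal, up to permutation), solve by back-substitution:
  V =
[[1, 0, 1, 1],
 [1, 1, 1, 0],
 [1, 1, 0, 0],
 [1, 0, 0, 0]]
  V a = (3, 9, 8, 4)
Solving gives a = (4, 4, 1, -2).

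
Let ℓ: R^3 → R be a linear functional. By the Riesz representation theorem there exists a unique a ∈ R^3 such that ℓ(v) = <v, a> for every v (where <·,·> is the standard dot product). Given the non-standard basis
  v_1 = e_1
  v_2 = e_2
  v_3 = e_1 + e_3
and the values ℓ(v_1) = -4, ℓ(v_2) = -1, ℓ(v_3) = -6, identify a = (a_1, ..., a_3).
a = (-4, -1, -2)

Write a = (a_1, ..., a_3) in the standard basis. For each basis vector v_i, ℓ(v_i) = <v_i, a> is a linear equation in the a_j's. Collect the n equations into a matrix system V a = ℓ, where row i of V is v_i (expressed in the standard basis). Since V is invertible (lower-triangular with 1s on the diagonal, up to permutation), solve by back-substitution:
  V =
[[1, 0, 0],
 [0, 1, 0],
 [1, 0, 1]]
  V a = (-4, -1, -6)
Solving gives a = (-4, -1, -2).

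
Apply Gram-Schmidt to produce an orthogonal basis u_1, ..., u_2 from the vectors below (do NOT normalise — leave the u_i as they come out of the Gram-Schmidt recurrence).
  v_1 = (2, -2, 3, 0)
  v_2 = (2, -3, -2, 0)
Orthogonal basis:
  u_1 = (2, -2, 3, 0)
  u_2 = (26/17, -43/17, -46/17, 0)

Apply the Gram-Schmidt recurrence
  u_1 = v_1
  u_i = v_i − Σ_{j<i} ((v_i · u_j) / (u_j · u_j)) · u_j.

Step by step this gives:
  u_1 = (2, -2, 3, 0)
  u_2 = (26/17, -43/17, -46/17, 0)

Orthogonality check:
  u_2 · u_1 = 0 (should be 0)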